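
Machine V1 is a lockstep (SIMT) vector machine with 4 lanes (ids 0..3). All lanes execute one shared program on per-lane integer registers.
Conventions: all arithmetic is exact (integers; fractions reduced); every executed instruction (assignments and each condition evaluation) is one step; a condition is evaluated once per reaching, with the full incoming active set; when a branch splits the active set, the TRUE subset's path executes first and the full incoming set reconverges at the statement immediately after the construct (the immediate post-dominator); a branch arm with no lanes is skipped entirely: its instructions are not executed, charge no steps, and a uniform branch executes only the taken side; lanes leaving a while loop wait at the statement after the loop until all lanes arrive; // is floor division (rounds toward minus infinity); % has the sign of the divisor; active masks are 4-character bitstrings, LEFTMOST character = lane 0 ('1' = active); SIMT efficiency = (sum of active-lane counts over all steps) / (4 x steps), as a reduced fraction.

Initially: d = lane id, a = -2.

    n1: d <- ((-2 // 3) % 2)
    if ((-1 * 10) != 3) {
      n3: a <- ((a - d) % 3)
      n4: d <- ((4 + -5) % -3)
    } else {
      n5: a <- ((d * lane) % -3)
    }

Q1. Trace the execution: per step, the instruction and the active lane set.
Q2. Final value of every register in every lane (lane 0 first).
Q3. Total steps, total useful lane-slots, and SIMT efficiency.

step 0: d <- ((-2 // 3) % 2)         1111
step 1: eval ((-1 * 10) != 3)        1111
step 2: a <- ((a - d) % 3)           1111
step 3: d <- ((4 + -5) % -3)         1111

Answer: 4 steps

d: -1,-1,-1,-1
a: 0,0,0,0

steps = 4; useful = 16; efficiency = 16/16 = 1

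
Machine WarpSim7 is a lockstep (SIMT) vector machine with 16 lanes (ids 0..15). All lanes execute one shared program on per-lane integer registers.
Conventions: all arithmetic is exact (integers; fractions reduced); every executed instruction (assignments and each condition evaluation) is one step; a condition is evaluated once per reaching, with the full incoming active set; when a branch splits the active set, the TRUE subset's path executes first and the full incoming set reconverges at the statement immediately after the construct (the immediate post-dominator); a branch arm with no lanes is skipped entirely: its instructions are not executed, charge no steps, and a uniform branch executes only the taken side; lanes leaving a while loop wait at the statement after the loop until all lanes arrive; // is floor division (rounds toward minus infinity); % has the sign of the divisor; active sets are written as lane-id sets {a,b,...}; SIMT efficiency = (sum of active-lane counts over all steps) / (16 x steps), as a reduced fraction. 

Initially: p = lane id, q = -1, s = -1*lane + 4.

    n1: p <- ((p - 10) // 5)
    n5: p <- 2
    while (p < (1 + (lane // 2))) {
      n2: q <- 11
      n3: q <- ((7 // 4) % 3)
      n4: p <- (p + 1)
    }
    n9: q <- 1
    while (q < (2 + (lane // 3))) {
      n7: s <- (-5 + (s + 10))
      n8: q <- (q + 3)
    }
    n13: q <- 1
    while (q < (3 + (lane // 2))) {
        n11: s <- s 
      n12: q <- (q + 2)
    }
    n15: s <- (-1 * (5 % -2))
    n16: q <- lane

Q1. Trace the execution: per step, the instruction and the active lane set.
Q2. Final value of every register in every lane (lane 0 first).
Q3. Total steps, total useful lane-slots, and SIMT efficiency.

step 0: p <- ((p - 10) // 5)         {0,1,2,3,4,5,6,7,8,9,10,11,12,13,14,15}
step 1: p <- 2                       {0,1,2,3,4,5,6,7,8,9,10,11,12,13,14,15}
step 2: eval (p < (1 + (lane // 2))) {0,1,2,3,4,5,6,7,8,9,10,11,12,13,14,15}
step 3: q <- 11                      {4,5,6,7,8,9,10,11,12,13,14,15}
step 4: q <- ((7 // 4) % 3)          {4,5,6,7,8,9,10,11,12,13,14,15}
step 5: p <- (p + 1)                 {4,5,6,7,8,9,10,11,12,13,14,15}
step 6: eval (p < (1 + (lane // 2))) {4,5,6,7,8,9,10,11,12,13,14,15}
step 7: q <- 11                      {6,7,8,9,10,11,12,13,14,15}
step 8: q <- ((7 // 4) % 3)          {6,7,8,9,10,11,12,13,14,15}
step 9: p <- (p + 1)                 {6,7,8,9,10,11,12,13,14,15}
step 10: eval (p < (1 + (lane // 2))) {6,7,8,9,10,11,12,13,14,15}
step 11: q <- 11                      {8,9,10,11,12,13,14,15}
step 12: q <- ((7 // 4) % 3)          {8,9,10,11,12,13,14,15}
step 13: p <- (p + 1)                 {8,9,10,11,12,13,14,15}
step 14: eval (p < (1 + (lane // 2))) {8,9,10,11,12,13,14,15}
step 15: q <- 11                      {10,11,12,13,14,15}
step 16: q <- ((7 // 4) % 3)          {10,11,12,13,14,15}
step 17: p <- (p + 1)                 {10,11,12,13,14,15}
step 18: eval (p < (1 + (lane // 2))) {10,11,12,13,14,15}
step 19: q <- 11                      {12,13,14,15}
step 20: q <- ((7 // 4) % 3)          {12,13,14,15}
step 21: p <- (p + 1)                 {12,13,14,15}
step 22: eval (p < (1 + (lane // 2))) {12,13,14,15}
step 23: q <- 11                      {14,15}
step 24: q <- ((7 // 4) % 3)          {14,15}
step 25: p <- (p + 1)                 {14,15}
step 26: eval (p < (1 + (lane // 2))) {14,15}
step 27: q <- 1                       {0,1,2,3,4,5,6,7,8,9,10,11,12,13,14,15}
step 28: eval (q < (2 + (lane // 3))) {0,1,2,3,4,5,6,7,8,9,10,11,12,13,14,15}
step 29: s <- (-5 + (s + 10))         {0,1,2,3,4,5,6,7,8,9,10,11,12,13,14,15}
step 30: q <- (q + 3)                 {0,1,2,3,4,5,6,7,8,9,10,11,12,13,14,15}
step 31: eval (q < (2 + (lane // 3))) {0,1,2,3,4,5,6,7,8,9,10,11,12,13,14,15}
step 32: s <- (-5 + (s + 10))         {9,10,11,12,13,14,15}
step 33: q <- (q + 3)                 {9,10,11,12,13,14,15}
step 34: eval (q < (2 + (lane // 3))) {9,10,11,12,13,14,15}
step 35: q <- 1                       {0,1,2,3,4,5,6,7,8,9,10,11,12,13,14,15}
step 36: eval (q < (3 + (lane // 2))) {0,1,2,3,4,5,6,7,8,9,10,11,12,13,14,15}
step 37: s <- s                       {0,1,2,3,4,5,6,7,8,9,10,11,12,13,14,15}
step 38: q <- (q + 2)                 {0,1,2,3,4,5,6,7,8,9,10,11,12,13,14,15}
step 39: eval (q < (3 + (lane // 2))) {0,1,2,3,4,5,6,7,8,9,10,11,12,13,14,15}
step 40: s <- s                       {2,3,4,5,6,7,8,9,10,11,12,13,14,15}
step 41: q <- (q + 2)                 {2,3,4,5,6,7,8,9,10,11,12,13,14,15}
step 42: eval (q < (3 + (lane // 2))) {2,3,4,5,6,7,8,9,10,11,12,13,14,15}
step 43: s <- s                       {6,7,8,9,10,11,12,13,14,15}
step 44: q <- (q + 2)                 {6,7,8,9,10,11,12,13,14,15}
step 45: eval (q < (3 + (lane // 2))) {6,7,8,9,10,11,12,13,14,15}
step 46: s <- s                       {10,11,12,13,14,15}
step 47: q <- (q + 2)                 {10,11,12,13,14,15}
step 48: eval (q < (3 + (lane // 2))) {10,11,12,13,14,15}
step 49: s <- s                       {14,15}
step 50: q <- (q + 2)                 {14,15}
step 51: eval (q < (3 + (lane // 2))) {14,15}
step 52: s <- (-1 * (5 % -2))         {0,1,2,3,4,5,6,7,8,9,10,11,12,13,14,15}
step 53: q <- lane                    {0,1,2,3,4,5,6,7,8,9,10,11,12,13,14,15}

Answer: 54 steps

p: 2,2,2,2,3,3,4,4,5,5,6,6,7,7,8,8
q: 0,1,2,3,4,5,6,7,8,9,10,11,12,13,14,15
s: 1,1,1,1,1,1,1,1,1,1,1,1,1,1,1,1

steps = 54; useful = 525; efficiency = 525/864 = 175/288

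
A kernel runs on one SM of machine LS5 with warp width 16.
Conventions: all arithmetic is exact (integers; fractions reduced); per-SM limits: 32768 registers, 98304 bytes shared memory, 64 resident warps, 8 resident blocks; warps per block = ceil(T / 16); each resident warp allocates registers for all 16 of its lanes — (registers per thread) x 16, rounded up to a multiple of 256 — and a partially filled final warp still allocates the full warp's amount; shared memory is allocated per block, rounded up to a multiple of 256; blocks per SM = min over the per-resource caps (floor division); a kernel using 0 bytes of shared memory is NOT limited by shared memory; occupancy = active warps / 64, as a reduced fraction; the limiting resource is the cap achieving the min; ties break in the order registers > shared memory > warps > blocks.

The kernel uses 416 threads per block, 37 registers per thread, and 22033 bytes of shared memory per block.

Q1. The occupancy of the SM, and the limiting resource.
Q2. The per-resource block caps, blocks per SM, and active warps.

Answer: occupancy 13/32, limited by registers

registers: 1 block
shared memory: 4 blocks
warps: 2 blocks
blocks: 8 blocks

Answer: 1 block, 26 active warps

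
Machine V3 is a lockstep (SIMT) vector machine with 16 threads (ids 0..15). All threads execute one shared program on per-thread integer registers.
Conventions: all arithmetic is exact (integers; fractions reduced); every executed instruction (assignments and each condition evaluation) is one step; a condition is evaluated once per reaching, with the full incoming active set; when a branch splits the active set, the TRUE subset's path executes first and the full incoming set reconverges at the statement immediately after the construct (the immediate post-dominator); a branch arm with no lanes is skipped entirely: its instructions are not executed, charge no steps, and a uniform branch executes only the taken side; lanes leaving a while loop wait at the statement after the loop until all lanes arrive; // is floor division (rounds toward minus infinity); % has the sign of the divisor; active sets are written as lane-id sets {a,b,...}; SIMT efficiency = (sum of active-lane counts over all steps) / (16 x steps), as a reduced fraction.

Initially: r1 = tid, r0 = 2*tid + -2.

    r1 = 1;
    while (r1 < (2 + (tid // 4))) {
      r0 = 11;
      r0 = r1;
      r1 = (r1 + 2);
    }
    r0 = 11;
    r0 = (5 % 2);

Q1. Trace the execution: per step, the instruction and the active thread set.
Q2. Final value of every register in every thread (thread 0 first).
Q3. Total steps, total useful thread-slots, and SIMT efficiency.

step 0: r1 <- 1                      {0,1,2,3,4,5,6,7,8,9,10,11,12,13,14,15}
step 1: eval (r1 < (2 + (tid // 4))) {0,1,2,3,4,5,6,7,8,9,10,11,12,13,14,15}
step 2: r0 <- 11                     {0,1,2,3,4,5,6,7,8,9,10,11,12,13,14,15}
step 3: r0 <- r1                     {0,1,2,3,4,5,6,7,8,9,10,11,12,13,14,15}
step 4: r1 <- (r1 + 2)               {0,1,2,3,4,5,6,7,8,9,10,11,12,13,14,15}
step 5: eval (r1 < (2 + (tid // 4))) {0,1,2,3,4,5,6,7,8,9,10,11,12,13,14,15}
step 6: r0 <- 11                     {8,9,10,11,12,13,14,15}
step 7: r0 <- r1                     {8,9,10,11,12,13,14,15}
step 8: r1 <- (r1 + 2)               {8,9,10,11,12,13,14,15}
step 9: eval (r1 < (2 + (tid // 4))) {8,9,10,11,12,13,14,15}
step 10: r0 <- 11                     {0,1,2,3,4,5,6,7,8,9,10,11,12,13,14,15}
step 11: r0 <- (5 % 2)                {0,1,2,3,4,5,6,7,8,9,10,11,12,13,14,15}

Answer: 12 steps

r1: 3,3,3,3,3,3,3,3,5,5,5,5,5,5,5,5
r0: 1,1,1,1,1,1,1,1,1,1,1,1,1,1,1,1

steps = 12; useful = 160; efficiency = 160/192 = 5/6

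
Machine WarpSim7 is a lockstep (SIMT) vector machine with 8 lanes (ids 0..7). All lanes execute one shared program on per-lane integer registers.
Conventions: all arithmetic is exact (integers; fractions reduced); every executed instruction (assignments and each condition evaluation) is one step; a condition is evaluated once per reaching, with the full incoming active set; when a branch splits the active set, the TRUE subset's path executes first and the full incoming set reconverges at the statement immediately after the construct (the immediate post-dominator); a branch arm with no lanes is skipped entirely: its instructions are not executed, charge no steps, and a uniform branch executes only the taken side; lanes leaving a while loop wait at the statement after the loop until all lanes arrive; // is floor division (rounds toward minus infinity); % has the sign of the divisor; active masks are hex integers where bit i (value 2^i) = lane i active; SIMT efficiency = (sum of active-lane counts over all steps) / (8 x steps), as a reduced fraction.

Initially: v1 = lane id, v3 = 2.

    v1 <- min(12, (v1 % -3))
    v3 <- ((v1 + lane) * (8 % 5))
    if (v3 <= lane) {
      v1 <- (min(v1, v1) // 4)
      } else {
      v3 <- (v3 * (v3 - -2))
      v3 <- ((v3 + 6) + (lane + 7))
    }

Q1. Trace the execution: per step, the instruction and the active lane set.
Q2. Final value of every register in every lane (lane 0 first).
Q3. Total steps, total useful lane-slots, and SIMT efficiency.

step 0: v1 <- min(12, (v1 % -3))     0xff
step 1: v3 <- ((v1 + lane) * (8 % 5)) 0xff
step 2: eval (v3 <= lane)            0xff
step 3: v1 <- (min(v1, v1) // 4)     0x03
step 4: v3 <- (v3 * (v3 - -2))       0xfc
step 5: v3 <- ((v3 + 6) + (lane + 7)) 0xfc

Answer: 6 steps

v1: 0,-1,-1,0,-2,-1,0,-2
v3: 0,-3,30,115,65,186,379,275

steps = 6; useful = 38; efficiency = 38/48 = 19/24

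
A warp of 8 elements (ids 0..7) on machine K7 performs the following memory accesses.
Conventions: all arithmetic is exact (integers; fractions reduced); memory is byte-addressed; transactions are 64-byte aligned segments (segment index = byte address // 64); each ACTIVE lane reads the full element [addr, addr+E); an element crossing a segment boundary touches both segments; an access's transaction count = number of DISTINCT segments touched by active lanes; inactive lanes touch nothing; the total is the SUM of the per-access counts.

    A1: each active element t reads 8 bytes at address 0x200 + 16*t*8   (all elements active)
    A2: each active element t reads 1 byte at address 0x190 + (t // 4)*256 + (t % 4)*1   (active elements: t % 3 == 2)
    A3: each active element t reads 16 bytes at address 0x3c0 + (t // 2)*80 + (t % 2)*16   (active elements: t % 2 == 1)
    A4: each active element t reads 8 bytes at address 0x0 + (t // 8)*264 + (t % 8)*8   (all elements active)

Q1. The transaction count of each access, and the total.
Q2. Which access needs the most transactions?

A1: 8 transactions
A2: 2 transactions
A3: 4 transactions
A4: 1 transaction

Answer: 8,2,4,1; total 15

Answer: A1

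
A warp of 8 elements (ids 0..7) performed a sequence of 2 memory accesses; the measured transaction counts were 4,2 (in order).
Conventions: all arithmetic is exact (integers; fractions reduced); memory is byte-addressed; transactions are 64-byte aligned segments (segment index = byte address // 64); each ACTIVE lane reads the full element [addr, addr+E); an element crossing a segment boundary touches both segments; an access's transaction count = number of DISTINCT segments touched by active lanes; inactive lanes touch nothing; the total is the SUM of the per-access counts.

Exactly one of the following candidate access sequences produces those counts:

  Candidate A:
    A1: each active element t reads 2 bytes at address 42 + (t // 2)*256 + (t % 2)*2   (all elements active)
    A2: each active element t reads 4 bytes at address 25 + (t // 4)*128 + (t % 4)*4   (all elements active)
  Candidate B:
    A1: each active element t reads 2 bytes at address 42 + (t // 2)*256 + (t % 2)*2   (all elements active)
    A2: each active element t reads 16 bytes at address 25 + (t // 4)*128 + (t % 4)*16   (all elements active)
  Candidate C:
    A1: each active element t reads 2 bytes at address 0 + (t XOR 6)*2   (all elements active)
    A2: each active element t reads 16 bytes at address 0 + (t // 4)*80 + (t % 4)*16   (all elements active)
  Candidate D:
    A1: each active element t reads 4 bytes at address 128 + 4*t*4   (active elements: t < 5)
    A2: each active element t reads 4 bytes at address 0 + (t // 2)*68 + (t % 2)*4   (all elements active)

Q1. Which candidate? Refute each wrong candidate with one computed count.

B: A2 gives 4 transactions, not 2
C: A1 gives 1 transaction, not 4
D: A1 gives 2 transactions, not 4
A: all counts match (4,2)

Answer: A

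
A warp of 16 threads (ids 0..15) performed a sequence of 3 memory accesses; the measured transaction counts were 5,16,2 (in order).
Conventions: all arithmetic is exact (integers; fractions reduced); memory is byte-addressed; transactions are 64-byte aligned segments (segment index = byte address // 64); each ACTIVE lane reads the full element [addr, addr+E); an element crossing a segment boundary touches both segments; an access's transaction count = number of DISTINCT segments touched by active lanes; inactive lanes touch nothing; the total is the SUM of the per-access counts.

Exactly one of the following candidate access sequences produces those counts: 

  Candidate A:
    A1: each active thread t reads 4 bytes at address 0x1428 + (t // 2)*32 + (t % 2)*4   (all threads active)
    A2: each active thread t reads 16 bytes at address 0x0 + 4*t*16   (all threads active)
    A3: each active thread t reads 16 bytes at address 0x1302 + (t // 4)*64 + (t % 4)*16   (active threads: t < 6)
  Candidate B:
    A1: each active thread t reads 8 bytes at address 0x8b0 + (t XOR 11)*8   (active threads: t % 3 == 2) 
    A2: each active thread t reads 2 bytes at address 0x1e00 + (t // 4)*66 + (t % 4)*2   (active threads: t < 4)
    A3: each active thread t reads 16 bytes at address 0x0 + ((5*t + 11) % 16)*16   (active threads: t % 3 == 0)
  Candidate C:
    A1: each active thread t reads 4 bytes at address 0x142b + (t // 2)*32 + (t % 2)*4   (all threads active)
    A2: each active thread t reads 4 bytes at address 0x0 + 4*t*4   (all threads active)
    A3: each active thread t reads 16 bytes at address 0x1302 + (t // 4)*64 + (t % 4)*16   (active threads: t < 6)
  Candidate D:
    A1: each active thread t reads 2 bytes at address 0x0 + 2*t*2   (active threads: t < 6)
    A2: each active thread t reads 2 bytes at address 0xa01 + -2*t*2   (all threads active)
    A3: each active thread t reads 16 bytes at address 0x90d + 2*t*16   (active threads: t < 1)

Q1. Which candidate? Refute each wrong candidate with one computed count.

B: A1 gives 3 transactions, not 5
C: A2 gives 4 transactions, not 16
D: A1 gives 1 transaction, not 5
A: all counts match (5,16,2)

Answer: A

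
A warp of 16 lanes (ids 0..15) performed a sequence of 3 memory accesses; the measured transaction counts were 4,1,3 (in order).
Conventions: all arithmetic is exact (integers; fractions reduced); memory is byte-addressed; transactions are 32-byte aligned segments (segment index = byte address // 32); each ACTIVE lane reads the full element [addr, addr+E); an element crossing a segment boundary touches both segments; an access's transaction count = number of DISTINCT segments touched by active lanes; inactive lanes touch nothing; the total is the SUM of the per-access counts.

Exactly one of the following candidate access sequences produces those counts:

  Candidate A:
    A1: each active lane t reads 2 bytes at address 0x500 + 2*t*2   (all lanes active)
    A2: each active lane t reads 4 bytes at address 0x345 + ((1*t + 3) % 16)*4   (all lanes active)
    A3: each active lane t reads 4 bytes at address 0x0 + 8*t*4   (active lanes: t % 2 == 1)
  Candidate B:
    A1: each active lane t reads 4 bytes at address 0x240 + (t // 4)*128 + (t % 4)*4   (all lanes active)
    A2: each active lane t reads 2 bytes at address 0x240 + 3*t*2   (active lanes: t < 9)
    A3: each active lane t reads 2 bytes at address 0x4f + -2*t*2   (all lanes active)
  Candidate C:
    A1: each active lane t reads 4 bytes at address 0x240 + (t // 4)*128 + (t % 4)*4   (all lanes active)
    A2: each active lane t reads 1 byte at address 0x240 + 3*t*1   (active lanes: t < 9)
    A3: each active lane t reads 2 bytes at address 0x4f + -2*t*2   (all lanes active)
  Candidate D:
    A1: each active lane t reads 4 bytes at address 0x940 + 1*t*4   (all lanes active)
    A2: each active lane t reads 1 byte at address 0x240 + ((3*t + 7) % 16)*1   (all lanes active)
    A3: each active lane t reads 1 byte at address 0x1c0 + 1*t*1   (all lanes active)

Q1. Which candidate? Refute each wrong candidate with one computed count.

A: A1 gives 2 transactions, not 4
B: A2 gives 2 transactions, not 1
D: A1 gives 2 transactions, not 4
C: all counts match (4,1,3)

Answer: C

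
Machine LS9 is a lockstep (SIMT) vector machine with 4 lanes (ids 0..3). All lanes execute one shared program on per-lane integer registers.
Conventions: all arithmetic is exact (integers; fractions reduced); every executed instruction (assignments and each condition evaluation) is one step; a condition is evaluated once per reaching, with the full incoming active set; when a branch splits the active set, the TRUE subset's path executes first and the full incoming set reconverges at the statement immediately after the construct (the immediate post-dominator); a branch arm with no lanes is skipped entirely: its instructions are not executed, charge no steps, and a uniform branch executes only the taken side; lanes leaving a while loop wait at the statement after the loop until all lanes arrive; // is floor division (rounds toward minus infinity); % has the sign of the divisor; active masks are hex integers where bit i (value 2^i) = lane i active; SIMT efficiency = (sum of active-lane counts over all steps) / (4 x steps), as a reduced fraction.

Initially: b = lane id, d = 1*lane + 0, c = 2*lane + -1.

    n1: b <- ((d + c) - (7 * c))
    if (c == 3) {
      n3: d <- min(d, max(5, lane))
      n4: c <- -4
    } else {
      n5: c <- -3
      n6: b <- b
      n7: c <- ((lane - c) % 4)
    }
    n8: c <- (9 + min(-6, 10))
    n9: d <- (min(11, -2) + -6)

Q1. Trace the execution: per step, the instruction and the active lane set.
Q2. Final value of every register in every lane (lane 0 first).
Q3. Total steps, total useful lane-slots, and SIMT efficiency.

step 0: b <- ((d + c) - (7 * c))     0xf
step 1: eval (c == 3)                0xf
step 2: d <- min(d, max(5, lane))    0x4
step 3: c <- -4                      0x4
step 4: c <- -3                      0xb
step 5: b <- b                       0xb
step 6: c <- ((lane - c) % 4)        0xb
step 7: c <- (9 + min(-6, 10))       0xf
step 8: d <- (min(11, -2) + -6)      0xf

Answer: 9 steps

b: 6,-5,-16,-27
d: -8,-8,-8,-8
c: 3,3,3,3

steps = 9; useful = 27; efficiency = 27/36 = 3/4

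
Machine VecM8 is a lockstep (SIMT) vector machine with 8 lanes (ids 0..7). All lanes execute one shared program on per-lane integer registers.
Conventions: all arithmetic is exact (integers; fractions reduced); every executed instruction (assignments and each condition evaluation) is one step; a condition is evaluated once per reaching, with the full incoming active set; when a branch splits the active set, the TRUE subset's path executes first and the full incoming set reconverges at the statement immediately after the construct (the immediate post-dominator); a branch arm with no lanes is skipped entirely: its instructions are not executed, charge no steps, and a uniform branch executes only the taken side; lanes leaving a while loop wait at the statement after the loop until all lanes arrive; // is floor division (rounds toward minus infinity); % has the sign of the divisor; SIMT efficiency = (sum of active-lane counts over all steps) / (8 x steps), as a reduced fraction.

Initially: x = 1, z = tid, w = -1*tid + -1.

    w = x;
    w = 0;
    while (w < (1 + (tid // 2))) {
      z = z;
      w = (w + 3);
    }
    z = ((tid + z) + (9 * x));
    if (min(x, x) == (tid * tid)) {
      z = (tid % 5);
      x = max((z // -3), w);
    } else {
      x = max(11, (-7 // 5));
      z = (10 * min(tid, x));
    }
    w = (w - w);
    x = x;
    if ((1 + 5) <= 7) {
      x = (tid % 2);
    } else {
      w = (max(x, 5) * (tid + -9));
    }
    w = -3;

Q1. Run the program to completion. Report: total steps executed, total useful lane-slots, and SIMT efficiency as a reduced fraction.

Answer: 20 steps, 126 useful, 63/80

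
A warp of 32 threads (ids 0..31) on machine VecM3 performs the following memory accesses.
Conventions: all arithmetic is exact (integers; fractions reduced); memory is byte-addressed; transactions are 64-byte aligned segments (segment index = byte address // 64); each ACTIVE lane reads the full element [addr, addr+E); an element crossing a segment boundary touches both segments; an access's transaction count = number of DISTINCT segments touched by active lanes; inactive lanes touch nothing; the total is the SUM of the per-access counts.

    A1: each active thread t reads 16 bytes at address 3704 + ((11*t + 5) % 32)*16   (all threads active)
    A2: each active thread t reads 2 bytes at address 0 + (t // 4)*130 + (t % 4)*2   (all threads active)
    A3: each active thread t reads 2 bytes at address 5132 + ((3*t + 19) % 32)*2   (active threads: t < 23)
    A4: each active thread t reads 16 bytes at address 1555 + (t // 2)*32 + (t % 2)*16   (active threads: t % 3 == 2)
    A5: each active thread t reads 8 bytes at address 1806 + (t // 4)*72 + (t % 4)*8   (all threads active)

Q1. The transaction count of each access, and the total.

A1: 9 transactions
A2: 8 transactions
A3: 2 transactions
A4: 8 transactions
A5: 9 transactions

Answer: 9,8,2,8,9; total 36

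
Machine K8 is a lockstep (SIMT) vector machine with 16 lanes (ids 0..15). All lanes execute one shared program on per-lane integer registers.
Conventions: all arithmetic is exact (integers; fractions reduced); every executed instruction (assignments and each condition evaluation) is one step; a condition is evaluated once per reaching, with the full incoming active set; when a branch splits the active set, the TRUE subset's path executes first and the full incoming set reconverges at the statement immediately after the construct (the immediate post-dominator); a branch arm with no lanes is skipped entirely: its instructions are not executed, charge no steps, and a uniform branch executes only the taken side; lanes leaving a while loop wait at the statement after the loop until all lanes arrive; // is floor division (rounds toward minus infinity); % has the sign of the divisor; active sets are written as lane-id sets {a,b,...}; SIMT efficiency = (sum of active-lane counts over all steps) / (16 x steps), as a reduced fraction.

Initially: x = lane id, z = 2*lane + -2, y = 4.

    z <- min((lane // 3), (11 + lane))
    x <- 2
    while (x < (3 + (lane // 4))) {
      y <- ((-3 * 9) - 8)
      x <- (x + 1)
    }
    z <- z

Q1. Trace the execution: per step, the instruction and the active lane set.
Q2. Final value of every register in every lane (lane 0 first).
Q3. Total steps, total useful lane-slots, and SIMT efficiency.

step 0: z <- min((lane // 3), (11 + lane)) {0,1,2,3,4,5,6,7,8,9,10,11,12,13,14,15}
step 1: x <- 2                       {0,1,2,3,4,5,6,7,8,9,10,11,12,13,14,15}
step 2: eval (x < (3 + (lane // 4))) {0,1,2,3,4,5,6,7,8,9,10,11,12,13,14,15}
step 3: y <- ((-3 * 9) - 8)          {0,1,2,3,4,5,6,7,8,9,10,11,12,13,14,15}
step 4: x <- (x + 1)                 {0,1,2,3,4,5,6,7,8,9,10,11,12,13,14,15}
step 5: eval (x < (3 + (lane // 4))) {0,1,2,3,4,5,6,7,8,9,10,11,12,13,14,15}
step 6: y <- ((-3 * 9) - 8)          {4,5,6,7,8,9,10,11,12,13,14,15}
step 7: x <- (x + 1)                 {4,5,6,7,8,9,10,11,12,13,14,15}
step 8: eval (x < (3 + (lane // 4))) {4,5,6,7,8,9,10,11,12,13,14,15}
step 9: y <- ((-3 * 9) - 8)          {8,9,10,11,12,13,14,15}
step 10: x <- (x + 1)                 {8,9,10,11,12,13,14,15}
step 11: eval (x < (3 + (lane // 4))) {8,9,10,11,12,13,14,15}
step 12: y <- ((-3 * 9) - 8)          {12,13,14,15}
step 13: x <- (x + 1)                 {12,13,14,15}
step 14: eval (x < (3 + (lane // 4))) {12,13,14,15}
step 15: z <- z                       {0,1,2,3,4,5,6,7,8,9,10,11,12,13,14,15}

Answer: 16 steps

x: 3,3,3,3,4,4,4,4,5,5,5,5,6,6,6,6
z: 0,0,0,1,1,1,2,2,2,3,3,3,4,4,4,5
y: -35,-35,-35,-35,-35,-35,-35,-35,-35,-35,-35,-35,-35,-35,-35,-35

steps = 16; useful = 184; efficiency = 184/256 = 23/32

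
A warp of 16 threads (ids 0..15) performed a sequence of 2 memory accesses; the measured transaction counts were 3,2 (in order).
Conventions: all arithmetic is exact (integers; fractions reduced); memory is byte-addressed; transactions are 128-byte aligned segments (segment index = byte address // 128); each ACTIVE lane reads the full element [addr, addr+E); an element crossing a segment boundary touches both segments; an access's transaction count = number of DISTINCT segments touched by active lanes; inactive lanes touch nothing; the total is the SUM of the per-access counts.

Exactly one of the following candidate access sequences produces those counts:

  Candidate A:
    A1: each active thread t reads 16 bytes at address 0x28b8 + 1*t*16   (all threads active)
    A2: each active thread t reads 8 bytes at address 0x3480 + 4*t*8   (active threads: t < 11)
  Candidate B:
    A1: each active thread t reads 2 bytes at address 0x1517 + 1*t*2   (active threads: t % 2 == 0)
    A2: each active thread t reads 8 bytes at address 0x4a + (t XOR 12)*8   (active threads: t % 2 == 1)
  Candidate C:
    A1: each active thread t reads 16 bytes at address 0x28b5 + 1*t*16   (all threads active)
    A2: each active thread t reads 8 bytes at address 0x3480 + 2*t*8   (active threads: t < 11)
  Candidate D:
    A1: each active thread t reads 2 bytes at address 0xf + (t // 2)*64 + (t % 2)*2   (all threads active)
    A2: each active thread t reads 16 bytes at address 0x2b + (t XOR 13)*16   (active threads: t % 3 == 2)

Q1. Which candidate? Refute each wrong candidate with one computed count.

A: A2 gives 3 transactions, not 2
B: A1 gives 1 transaction, not 3
D: A1 gives 4 transactions, not 3
C: all counts match (3,2)

Answer: C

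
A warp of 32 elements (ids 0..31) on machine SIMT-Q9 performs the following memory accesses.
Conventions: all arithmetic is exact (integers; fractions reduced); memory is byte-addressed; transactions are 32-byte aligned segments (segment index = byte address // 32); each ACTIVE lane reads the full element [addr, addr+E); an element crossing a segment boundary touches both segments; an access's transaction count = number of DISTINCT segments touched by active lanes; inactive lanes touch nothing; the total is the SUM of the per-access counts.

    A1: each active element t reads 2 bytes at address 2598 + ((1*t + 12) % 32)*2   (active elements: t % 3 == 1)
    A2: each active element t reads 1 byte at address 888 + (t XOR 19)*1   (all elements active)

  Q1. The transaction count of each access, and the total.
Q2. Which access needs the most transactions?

A1: 3 transactions
A2: 2 transactions

Answer: 3,2; total 5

Answer: A1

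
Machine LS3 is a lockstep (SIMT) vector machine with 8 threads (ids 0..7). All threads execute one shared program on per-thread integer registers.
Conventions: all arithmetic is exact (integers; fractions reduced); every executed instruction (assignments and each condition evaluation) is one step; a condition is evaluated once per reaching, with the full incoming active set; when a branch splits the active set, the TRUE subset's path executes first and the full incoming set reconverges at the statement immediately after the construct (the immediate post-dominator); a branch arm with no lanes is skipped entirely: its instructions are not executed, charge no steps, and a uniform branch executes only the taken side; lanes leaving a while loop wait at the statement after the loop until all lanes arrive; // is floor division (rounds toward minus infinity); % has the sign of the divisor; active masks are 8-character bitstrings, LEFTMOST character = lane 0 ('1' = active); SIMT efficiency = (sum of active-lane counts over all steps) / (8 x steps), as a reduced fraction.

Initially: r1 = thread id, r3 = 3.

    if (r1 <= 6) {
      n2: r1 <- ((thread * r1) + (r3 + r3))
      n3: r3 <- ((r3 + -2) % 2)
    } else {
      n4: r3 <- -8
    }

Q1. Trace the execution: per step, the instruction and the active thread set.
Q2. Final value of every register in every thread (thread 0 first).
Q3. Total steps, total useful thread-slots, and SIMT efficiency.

step 0: eval (r1 <= 6)               11111111
step 1: r1 <- ((thread * r1) + (r3 + r3)) 11111110
step 2: r3 <- ((r3 + -2) % 2)        11111110
step 3: r3 <- -8                     00000001

Answer: 4 steps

r1: 6,7,10,15,22,31,42,7
r3: 1,1,1,1,1,1,1,-8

steps = 4; useful = 23; efficiency = 23/32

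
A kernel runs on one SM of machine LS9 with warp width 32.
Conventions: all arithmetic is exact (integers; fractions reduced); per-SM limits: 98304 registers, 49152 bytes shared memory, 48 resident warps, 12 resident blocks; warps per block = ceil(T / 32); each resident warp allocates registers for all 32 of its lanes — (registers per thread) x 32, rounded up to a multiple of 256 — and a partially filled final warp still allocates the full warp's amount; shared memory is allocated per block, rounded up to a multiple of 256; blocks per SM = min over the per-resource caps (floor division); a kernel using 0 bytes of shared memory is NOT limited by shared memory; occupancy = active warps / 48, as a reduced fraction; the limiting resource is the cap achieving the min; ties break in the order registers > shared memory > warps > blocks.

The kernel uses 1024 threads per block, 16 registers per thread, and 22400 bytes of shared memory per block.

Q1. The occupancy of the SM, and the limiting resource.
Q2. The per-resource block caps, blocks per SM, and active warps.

Answer: occupancy 2/3, limited by warps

registers: 6 blocks
shared memory: 2 blocks
warps: 1 block
blocks: 12 blocks

Answer: 1 block, 32 active warps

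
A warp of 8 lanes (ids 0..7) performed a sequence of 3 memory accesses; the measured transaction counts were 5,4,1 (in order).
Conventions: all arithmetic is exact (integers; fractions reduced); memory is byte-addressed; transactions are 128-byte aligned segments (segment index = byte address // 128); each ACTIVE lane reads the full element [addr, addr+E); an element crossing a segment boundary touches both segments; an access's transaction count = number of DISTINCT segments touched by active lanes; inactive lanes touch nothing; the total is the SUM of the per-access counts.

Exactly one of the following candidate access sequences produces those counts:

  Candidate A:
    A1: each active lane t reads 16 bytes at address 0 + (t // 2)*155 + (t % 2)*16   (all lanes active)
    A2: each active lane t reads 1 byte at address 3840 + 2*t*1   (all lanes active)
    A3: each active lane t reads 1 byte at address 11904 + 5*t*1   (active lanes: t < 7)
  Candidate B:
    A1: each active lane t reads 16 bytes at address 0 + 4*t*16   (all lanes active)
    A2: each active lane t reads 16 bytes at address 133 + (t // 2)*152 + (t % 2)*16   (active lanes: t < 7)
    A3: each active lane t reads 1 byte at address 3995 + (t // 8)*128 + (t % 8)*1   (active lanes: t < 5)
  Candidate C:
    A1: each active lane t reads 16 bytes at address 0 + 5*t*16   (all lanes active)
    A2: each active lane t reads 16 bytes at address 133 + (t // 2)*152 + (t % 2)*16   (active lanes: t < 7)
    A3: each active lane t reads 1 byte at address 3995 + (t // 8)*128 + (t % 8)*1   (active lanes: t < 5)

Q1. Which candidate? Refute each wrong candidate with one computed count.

A: A1 gives 4 transactions, not 5
B: A1 gives 4 transactions, not 5
C: all counts match (5,4,1)

Answer: C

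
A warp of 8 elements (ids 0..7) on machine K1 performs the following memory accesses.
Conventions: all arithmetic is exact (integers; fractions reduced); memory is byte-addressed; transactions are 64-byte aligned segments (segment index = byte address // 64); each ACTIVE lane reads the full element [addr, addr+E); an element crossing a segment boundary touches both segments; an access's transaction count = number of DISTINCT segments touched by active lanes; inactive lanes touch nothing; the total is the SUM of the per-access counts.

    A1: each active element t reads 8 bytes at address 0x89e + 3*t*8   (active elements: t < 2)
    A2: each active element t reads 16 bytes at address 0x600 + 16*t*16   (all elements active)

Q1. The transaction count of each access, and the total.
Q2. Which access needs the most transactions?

A1: 1 transaction
A2: 8 transactions

Answer: 1,8; total 9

Answer: A2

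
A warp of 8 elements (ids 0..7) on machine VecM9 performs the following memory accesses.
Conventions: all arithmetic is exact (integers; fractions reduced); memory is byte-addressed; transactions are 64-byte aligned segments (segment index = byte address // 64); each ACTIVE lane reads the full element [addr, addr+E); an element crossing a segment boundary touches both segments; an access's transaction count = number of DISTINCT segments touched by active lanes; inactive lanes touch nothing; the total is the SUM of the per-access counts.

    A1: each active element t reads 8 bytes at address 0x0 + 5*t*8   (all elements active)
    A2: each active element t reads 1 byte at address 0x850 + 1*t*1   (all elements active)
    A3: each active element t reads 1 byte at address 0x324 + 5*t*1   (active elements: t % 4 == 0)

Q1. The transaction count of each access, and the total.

A1: 5 transactions
A2: 1 transaction
A3: 1 transaction

Answer: 5,1,1; total 7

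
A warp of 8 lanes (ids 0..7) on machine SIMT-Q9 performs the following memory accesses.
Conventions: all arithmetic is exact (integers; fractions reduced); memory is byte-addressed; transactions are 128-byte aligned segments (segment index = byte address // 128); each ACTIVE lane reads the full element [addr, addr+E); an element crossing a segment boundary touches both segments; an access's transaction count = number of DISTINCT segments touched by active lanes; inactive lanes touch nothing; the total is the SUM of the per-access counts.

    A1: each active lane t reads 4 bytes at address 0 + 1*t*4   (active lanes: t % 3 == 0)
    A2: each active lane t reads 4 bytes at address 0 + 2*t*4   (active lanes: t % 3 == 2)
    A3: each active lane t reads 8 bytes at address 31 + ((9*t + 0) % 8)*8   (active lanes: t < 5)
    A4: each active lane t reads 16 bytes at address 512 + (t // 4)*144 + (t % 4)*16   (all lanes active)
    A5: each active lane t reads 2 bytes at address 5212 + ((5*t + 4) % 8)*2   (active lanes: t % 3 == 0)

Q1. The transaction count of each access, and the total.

A1: 1 transaction
A2: 1 transaction
A3: 1 transaction
A4: 2 transactions
A5: 1 transaction

Answer: 1,1,1,2,1; total 6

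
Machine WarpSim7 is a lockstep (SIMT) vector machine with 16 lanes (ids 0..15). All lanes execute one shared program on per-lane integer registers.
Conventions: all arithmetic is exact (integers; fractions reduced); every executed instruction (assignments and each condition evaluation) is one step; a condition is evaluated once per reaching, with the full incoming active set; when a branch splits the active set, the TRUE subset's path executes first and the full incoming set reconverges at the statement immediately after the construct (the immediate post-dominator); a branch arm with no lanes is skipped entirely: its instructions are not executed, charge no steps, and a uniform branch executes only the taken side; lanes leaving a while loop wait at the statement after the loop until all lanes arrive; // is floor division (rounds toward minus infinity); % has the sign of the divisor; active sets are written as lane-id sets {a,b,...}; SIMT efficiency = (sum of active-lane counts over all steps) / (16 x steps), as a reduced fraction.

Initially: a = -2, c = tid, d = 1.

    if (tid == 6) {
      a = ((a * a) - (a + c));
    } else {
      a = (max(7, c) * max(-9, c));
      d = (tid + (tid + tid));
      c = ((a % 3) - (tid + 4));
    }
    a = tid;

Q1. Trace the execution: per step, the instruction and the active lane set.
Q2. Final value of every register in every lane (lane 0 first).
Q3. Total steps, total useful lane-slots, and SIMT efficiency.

step 0: eval (tid == 6)              {0,1,2,3,4,5,6,7,8,9,10,11,12,13,14,15}
step 1: a <- ((a * a) - (a + c))     {6}
step 2: a <- (max(7, c) * max(-9, c)) {0,1,2,3,4,5,7,8,9,10,11,12,13,14,15}
step 3: d <- (tid + (tid + tid))     {0,1,2,3,4,5,7,8,9,10,11,12,13,14,15}
step 4: c <- ((a % 3) - (tid + 4))   {0,1,2,3,4,5,7,8,9,10,11,12,13,14,15}
step 5: a <- tid                     {0,1,2,3,4,5,6,7,8,9,10,11,12,13,14,15}

Answer: 6 steps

a: 0,1,2,3,4,5,6,7,8,9,10,11,12,13,14,15
c: -4,-4,-4,-7,-7,-7,6,-10,-11,-13,-13,-14,-16,-16,-17,-19
d: 0,3,6,9,12,15,1,21,24,27,30,33,36,39,42,45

steps = 6; useful = 78; efficiency = 78/96 = 13/16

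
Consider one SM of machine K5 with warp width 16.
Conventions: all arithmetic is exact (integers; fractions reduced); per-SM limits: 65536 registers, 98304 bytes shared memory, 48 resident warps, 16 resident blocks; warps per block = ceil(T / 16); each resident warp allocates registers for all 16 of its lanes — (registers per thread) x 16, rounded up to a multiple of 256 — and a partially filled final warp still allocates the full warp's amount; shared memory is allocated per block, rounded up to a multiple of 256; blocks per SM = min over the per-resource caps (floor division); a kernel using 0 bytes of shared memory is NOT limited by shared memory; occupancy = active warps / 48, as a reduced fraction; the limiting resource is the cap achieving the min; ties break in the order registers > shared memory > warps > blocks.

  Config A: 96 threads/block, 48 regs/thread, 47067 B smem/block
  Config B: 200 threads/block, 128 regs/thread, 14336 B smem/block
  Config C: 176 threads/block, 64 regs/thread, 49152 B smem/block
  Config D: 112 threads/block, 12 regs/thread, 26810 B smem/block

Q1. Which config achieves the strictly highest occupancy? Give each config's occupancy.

occupancies: A 1/4, B 13/24, C 11/24, D 7/16

Answer: B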